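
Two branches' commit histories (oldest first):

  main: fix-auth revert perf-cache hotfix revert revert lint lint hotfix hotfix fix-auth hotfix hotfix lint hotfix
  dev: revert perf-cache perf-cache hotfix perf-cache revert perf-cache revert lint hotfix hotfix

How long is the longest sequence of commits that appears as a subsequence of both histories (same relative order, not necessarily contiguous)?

Pick revert [2,1] → perf-cache [3,3] → hotfix [4,4] → revert [5,6] → revert [6,8] → lint [8,9] → hotfix [13,10] → hotfix [15,11]; all 8 commits appear in both, in order. The LCS DP gives dp[15][11] = 8, so this is optimal.

8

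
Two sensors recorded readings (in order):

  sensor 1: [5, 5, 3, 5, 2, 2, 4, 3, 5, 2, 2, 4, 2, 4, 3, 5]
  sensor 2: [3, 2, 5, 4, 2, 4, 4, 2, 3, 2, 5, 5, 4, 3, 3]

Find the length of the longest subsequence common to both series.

Pick 3 at sensor 1[3]=sensor 2[1] → 5 at sensor 1[4]=sensor 2[3] → 2 at sensor 1[5]=sensor 2[5] → 2 at sensor 1[6]=sensor 2[8] → 3 at sensor 1[8]=sensor 2[9] → 5 at sensor 1[9]=sensor 2[12] → 4 at sensor 1[12]=sensor 2[13] → 3 at sensor 1[15]=sensor 2[15]; all 8 values appear in both, in order. Since dp[16][15] = 8, nothing longer is possible.

8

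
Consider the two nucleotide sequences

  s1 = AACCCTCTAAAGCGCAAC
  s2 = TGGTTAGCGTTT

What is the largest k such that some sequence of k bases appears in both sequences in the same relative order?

6

One common subsequence of length 6: T [6,4] → T [8,5] → A [11,6] → G [12,7] → C [13,8] → G [14,9]. Since dp[18][12] = 6, nothing longer is possible.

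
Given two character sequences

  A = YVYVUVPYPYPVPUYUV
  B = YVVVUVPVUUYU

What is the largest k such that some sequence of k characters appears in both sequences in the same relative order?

One common subsequence of length 10: Y (A #1, B #1); then V (A #2, B #3); then V (A #4, B #4); then U (A #5, B #5); then V (A #6, B #6); then P (A #11, B #7); then V (A #12, B #8); then U (A #14, B #10); then Y (A #15, B #11); then U (A #16, B #12). dp[17][12] = 10 confirms this is the maximum.

10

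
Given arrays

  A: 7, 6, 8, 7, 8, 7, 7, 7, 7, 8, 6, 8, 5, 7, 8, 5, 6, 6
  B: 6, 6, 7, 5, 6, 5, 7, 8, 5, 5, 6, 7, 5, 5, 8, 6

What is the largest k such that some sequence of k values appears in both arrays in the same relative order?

One common subsequence of length 9: 6 (A #2, B #2); then 7 (A #4, B #3); then 6 (A #11, B #5); then 5 (A #13, B #6); then 7 (A #14, B #7); then 8 (A #15, B #8); then 5 (A #16, B #10); then 6 (A #17, B #11); then 6 (A #18, B #16). Since dp[18][16] = 9, nothing longer is possible.

9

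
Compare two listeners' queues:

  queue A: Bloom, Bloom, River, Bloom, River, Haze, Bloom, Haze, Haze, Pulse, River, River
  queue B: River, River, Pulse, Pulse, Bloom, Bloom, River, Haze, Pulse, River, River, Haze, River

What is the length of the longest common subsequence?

Taking Bloom at queue A[2]=queue B[5] → Bloom at queue A[4]=queue B[6] → River at queue A[5]=queue B[7] → Haze at queue A[9]=queue B[8] → Pulse at queue A[10]=queue B[9] → River at queue A[11]=queue B[11] → River at queue A[12]=queue B[13] gives a common subsequence of length 7. dp[12][13] = 7 confirms this is the maximum.

7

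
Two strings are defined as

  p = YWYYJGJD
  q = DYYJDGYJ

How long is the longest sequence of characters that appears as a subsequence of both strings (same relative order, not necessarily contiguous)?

One common subsequence of length 5: Y (p #3, q #2), then Y (p #4, q #3), then J (p #5, q #4), then G (p #6, q #6), then J (p #7, q #8), and the DP table's final entry dp[8][8] is also 5, so no common subsequence is longer.

5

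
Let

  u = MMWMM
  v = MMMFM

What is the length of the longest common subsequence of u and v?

4

One common subsequence of length 4: M at u[1]=v[1], then M at u[2]=v[2], then M at u[4]=v[3], then M at u[5]=v[5]. The LCS DP gives dp[5][5] = 4, so this is optimal.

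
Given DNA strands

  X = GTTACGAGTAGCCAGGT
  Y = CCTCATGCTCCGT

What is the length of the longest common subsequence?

9

Taking T at X[3]=Y[3]; then C at X[5]=Y[4]; then A at X[7]=Y[5]; then G at X[8]=Y[7]; then T at X[9]=Y[9]; then C at X[12]=Y[10]; then C at X[13]=Y[11]; then G at X[16]=Y[12]; then T at X[17]=Y[13] gives a common subsequence of length 9. dp[17][13] = 9 confirms this is the maximum.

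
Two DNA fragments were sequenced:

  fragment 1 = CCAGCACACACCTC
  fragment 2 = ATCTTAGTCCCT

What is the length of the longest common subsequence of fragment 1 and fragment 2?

Pick C (fragment 1 #1, fragment 2 #3) → A (fragment 1 #3, fragment 2 #6) → G (fragment 1 #4, fragment 2 #7) → C (fragment 1 #9, fragment 2 #9) → C (fragment 1 #11, fragment 2 #10) → C (fragment 1 #12, fragment 2 #11) → T (fragment 1 #13, fragment 2 #12); all 7 bases appear in both, in order. The LCS DP gives dp[14][12] = 7, so this is optimal.

7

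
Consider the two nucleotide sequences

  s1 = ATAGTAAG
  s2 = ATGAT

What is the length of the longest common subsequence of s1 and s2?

4

Let dp[i][j] be the LCS length of the first i bases of s1 and the first j bases of s2. dp[i][j] = dp[i-1][j-1]+1 when the i-th and j-th bases match, else max(dp[i-1][j], dp[i][j-1]).
    ·  A  T  G  A  T
 ·  0  0  0  0  0  0
 A  0  1  1  1  1  1
 T  0  1  2  2  2  2
 A  0  1  2  2  3  3
 G  0  1  2  3  3  3
 T  0  1  2  3  3  4
 A  0  1  2  3  4  4
 A  0  1  2  3  4  4
 G  0  1  2  3  4  4
dp[8][5] = 4. One LCS (by backtracking along matches): ATAT.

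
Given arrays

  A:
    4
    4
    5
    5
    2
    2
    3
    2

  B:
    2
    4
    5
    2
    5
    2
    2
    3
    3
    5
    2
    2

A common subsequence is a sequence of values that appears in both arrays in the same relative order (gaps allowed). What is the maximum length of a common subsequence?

Let dp[i][j] be the LCS length of the first i values of A and the first j values of B. dp[i][j] = dp[i-1][j-1]+1 when the i-th and j-th values match, else max(dp[i-1][j], dp[i][j-1]).
    ·  2  4  5  2  5  2  2  3  3  5  2  2
 ·  0  0  0  0  0  0  0  0  0  0  0  0  0
 4  0  0  1  1  1  1  1  1  1  1  1  1  1
 4  0  0  1  1  1  1  1  1  1  1  1  1  1
 5  0  0  1  2  2  2  2  2  2  2  2  2  2
 5  0  0  1  2  2  3  3  3  3  3  3  3  3
 2  0  1  1  2  3  3  4  4  4  4  4  4  4
 2  0  1  1  2  3  3  4  5  5  5  5  5  5
 3  0  1  1  2  3  3  4  5  6  6  6  6  6
 2  0  1  1  2  3  3  4  5  6  6  6  7  7
dp[8][12] = 7. One LCS (by backtracking along matches): 4, 5, 5, 2, 2, 3, 2.

7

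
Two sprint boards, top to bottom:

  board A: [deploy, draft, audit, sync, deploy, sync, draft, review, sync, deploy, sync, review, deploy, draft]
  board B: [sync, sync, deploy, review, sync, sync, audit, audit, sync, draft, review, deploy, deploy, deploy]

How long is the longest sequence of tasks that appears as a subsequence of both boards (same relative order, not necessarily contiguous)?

7

Pick deploy [1,3]; then audit [3,8]; then sync [6,9]; then draft [7,10]; then review [8,11]; then deploy [10,13]; then deploy [13,14]; all 7 tasks appear in both, in order. Since dp[14][14] = 7, nothing longer is possible.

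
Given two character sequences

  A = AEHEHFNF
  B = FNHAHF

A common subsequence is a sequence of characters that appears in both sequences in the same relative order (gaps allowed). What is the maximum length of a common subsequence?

Let dp[i][j] be the LCS length of the first i characters of A and the first j characters of B. dp[i][j] = dp[i-1][j-1]+1 when the i-th and j-th characters match, else max(dp[i-1][j], dp[i][j-1]).
    ·  F  N  H  A  H  F
 ·  0  0  0  0  0  0  0
 A  0  0  0  0  1  1  1
 E  0  0  0  0  1  1  1
 H  0  0  0  1  1  2  2
 E  0  0  0  1  1  2  2
 H  0  0  0  1  1  2  2
 F  0  1  1  1  1  2  3
 N  0  1  2  2  2  2  3
 F  0  1  2  2  2  2  3
dp[8][6] = 3. One LCS (by backtracking along matches): AHF.

3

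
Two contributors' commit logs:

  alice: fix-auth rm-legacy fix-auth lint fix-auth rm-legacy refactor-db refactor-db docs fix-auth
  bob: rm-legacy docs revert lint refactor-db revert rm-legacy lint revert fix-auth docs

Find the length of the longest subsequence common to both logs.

4

One common subsequence of length 4: rm-legacy at alice[2]=bob[7]; then lint at alice[4]=bob[8]; then fix-auth at alice[5]=bob[10]; then docs at alice[9]=bob[11], and the DP table's final entry dp[10][11] is also 4, so no common subsequence is longer.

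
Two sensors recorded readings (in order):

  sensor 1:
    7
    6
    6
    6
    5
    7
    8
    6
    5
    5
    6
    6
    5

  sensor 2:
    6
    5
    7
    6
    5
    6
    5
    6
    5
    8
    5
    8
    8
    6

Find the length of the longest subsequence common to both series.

Taking 7 [1,3], 6 [2,4], 6 [3,6], 6 [4,8], 5 [5,9], 8 [7,10], 5 [9,11], 6 [12,14] gives a common subsequence of length 8. dp[13][14] = 8 confirms this is the maximum.

8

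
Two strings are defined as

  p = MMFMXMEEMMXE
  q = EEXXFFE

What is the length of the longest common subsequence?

4

One common subsequence of length 4: E [7,1], then E [8,2], then X [11,4], then E [12,7]. dp[12][7] = 4 confirms this is the maximum.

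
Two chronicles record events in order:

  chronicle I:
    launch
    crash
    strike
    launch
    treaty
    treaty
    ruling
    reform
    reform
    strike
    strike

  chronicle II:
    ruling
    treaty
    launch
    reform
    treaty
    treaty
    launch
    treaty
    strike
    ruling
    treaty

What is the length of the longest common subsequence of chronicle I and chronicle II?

4

Pick launch [1,3]; then launch [4,7]; then treaty [5,8]; then treaty [6,11]; all 4 events appear in both, in order. The LCS DP gives dp[11][11] = 4, so this is optimal.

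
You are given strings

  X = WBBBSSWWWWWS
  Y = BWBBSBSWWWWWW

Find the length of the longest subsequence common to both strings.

Pick W (X #1, Y #2), B (X #2, Y #3), B (X #3, Y #4), B (X #4, Y #6), S (X #5, Y #7), W (X #7, Y #9), W (X #8, Y #10), W (X #9, Y #11), W (X #10, Y #12), W (X #11, Y #13); all 10 characters appear in both, in order. dp[12][13] = 10 confirms this is the maximum.

10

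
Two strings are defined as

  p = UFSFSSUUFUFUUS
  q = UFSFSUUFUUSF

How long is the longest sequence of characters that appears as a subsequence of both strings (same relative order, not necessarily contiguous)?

11

Pick U at p[1]=q[1], F at p[2]=q[2], S at p[3]=q[3], F at p[4]=q[4], S at p[6]=q[5], U at p[8]=q[6], U at p[10]=q[7], F at p[11]=q[8], U at p[12]=q[9], U at p[13]=q[10], S at p[14]=q[11]; all 11 characters appear in both, in order. Since dp[14][12] = 11, nothing longer is possible.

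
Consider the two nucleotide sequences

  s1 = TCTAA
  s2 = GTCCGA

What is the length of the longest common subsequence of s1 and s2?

3

Pick T [1,2], then C [2,4], then A [5,6]; all 3 bases appear in both, in order. The LCS DP gives dp[5][6] = 3, so this is optimal.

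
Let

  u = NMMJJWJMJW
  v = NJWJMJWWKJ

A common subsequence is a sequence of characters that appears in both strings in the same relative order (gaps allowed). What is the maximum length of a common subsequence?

Let dp[i][j] be the LCS length of the first i characters of u and the first j characters of v. dp[i][j] = dp[i-1][j-1]+1 when the i-th and j-th characters match, else max(dp[i-1][j], dp[i][j-1]).
    ·  N  J  W  J  M  J  W  W  K  J
 ·  0  0  0  0  0  0  0  0  0  0  0
 N  0  1  1  1  1  1  1  1  1  1  1
 M  0  1  1  1  1  2  2  2  2  2  2
 M  0  1  1  1  1  2  2  2  2  2  2
 J  0  1  2  2  2  2  3  3  3  3  3
 J  0  1  2  2  3  3  3  3  3  3  4
 W  0  1  2  3  3  3  3  4  4  4  4
 J  0  1  2  3  4  4  4  4  4  4  5
 M  0  1  2  3  4  5  5  5  5  5  5
 J  0  1  2  3  4  5  6  6  6  6  6
 W  0  1  2  3  4  5  6  7  7  7  7
dp[10][10] = 7. One LCS (by backtracking along matches): NJWJMJW.

7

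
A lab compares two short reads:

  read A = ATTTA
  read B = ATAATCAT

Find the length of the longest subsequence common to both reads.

Taking A [1,1], then T [2,2], then T [3,5], then T [4,8] gives a common subsequence of length 4. Since dp[5][8] = 4, nothing longer is possible.

4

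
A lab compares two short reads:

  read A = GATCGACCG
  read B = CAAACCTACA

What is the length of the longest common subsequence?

Match A [2,4], T [3,7], C [4,9], A [6,10] — 4 bases in the same relative order in both. Since dp[9][10] = 4, nothing longer is possible.

4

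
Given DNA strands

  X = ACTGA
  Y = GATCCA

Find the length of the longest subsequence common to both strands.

Taking A at X[1]=Y[2]; then C at X[2]=Y[5]; then A at X[5]=Y[6] gives a common subsequence of length 3. Since dp[5][6] = 3, nothing longer is possible.

3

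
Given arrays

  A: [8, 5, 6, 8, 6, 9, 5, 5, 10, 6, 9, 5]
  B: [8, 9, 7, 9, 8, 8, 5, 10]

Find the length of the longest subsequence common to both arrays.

One common subsequence of length 4: 8 [1,5] → 8 [4,6] → 5 [8,7] → 10 [9,8]. The LCS DP gives dp[12][8] = 4, so this is optimal.

4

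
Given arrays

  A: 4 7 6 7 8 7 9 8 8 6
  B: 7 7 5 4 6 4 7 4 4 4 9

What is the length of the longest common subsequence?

Pick 4 (A #1, B #4), then 6 (A #3, B #5), then 7 (A #4, B #7), then 9 (A #7, B #11); all 4 values appear in both, in order. dp[10][11] = 4 confirms this is the maximum.

4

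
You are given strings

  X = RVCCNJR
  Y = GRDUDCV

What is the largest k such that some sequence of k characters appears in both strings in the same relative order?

2

Let dp[i][j] be the LCS length of the first i characters of X and the first j characters of Y. dp[i][j] = dp[i-1][j-1]+1 when the i-th and j-th characters match, else max(dp[i-1][j], dp[i][j-1]).
    ·  G  R  D  U  D  C  V
 ·  0  0  0  0  0  0  0  0
 R  0  0  1  1  1  1  1  1
 V  0  0  1  1  1  1  1  2
 C  0  0  1  1  1  1  2  2
 C  0  0  1  1  1  1  2  2
 N  0  0  1  1  1  1  2  2
 J  0  0  1  1  1  1  2  2
 R  0  0  1  1  1  1  2  2
dp[7][7] = 2. One LCS (by backtracking along matches): RV.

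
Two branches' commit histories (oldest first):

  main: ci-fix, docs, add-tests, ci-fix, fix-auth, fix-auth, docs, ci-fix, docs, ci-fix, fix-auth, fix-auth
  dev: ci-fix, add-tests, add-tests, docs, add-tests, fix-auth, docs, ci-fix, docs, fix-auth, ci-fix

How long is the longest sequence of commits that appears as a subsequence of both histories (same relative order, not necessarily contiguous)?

Match ci-fix [1,1], then docs [2,4], then add-tests [3,5], then fix-auth [6,6], then docs [7,7], then ci-fix [8,8], then docs [9,9], then ci-fix [10,11] — 8 commits in the same relative order in both. The LCS DP gives dp[12][11] = 8, so this is optimal.

8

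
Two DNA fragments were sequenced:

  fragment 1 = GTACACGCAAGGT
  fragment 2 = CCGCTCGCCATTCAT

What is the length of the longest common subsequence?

8

Pick G at fragment 1[1]=fragment 2[3], then T at fragment 1[2]=fragment 2[5], then C at fragment 1[4]=fragment 2[6], then C at fragment 1[6]=fragment 2[8], then C at fragment 1[8]=fragment 2[9], then A at fragment 1[9]=fragment 2[10], then A at fragment 1[10]=fragment 2[14], then T at fragment 1[13]=fragment 2[15]; all 8 bases appear in both, in order. The LCS DP gives dp[13][15] = 8, so this is optimal.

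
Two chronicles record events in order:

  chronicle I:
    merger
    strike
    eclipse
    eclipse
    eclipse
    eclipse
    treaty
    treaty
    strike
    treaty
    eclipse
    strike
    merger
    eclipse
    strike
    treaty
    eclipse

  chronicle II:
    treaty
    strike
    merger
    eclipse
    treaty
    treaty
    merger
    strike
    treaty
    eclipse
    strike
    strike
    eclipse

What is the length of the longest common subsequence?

10

Match merger (chronicle I #1, chronicle II #3) → eclipse (chronicle I #6, chronicle II #4) → treaty (chronicle I #7, chronicle II #5) → treaty (chronicle I #8, chronicle II #6) → strike (chronicle I #9, chronicle II #8) → treaty (chronicle I #10, chronicle II #9) → eclipse (chronicle I #11, chronicle II #10) → strike (chronicle I #12, chronicle II #11) → strike (chronicle I #15, chronicle II #12) → eclipse (chronicle I #17, chronicle II #13) — 10 events in the same relative order in both. Since dp[17][13] = 10, nothing longer is possible.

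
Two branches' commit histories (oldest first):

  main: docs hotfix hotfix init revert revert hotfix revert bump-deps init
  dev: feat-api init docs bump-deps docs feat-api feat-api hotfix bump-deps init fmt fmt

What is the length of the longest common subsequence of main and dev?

4

One common subsequence of length 4: docs at main[1]=dev[5], then hotfix at main[7]=dev[8], then bump-deps at main[9]=dev[9], then init at main[10]=dev[10]. Since dp[10][12] = 4, nothing longer is possible.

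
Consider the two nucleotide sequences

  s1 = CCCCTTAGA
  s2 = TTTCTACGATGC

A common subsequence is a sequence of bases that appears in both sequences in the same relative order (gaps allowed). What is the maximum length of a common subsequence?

5

Let dp[i][j] be the LCS length of the first i bases of s1 and the first j bases of s2. dp[i][j] = dp[i-1][j-1]+1 when the i-th and j-th bases match, else max(dp[i-1][j], dp[i][j-1]).
    ·  T  T  T  C  T  A  C  G  A  T  G  C
 ·  0  0  0  0  0  0  0  0  0  0  0  0  0
 C  0  0  0  0  1  1  1  1  1  1  1  1  1
 C  0  0  0  0  1  1  1  2  2  2  2  2  2
 C  0  0  0  0  1  1  1  2  2  2  2  2  3
 C  0  0  0  0  1  1  1  2  2  2  2  2  3
 T  0  1  1  1  1  2  2  2  2  2  3  3  3
 T  0  1  2  2  2  2  2  2  2  2  3  3  3
 A  0  1  2  2  2  2  3  3  3  3  3  3  3
 G  0  1  2  2  2  2  3  3  4  4  4  4  4
 A  0  1  2  2  2  2  3  3  4  5  5  5  5
dp[9][12] = 5. One LCS (by backtracking along matches): CTAGA.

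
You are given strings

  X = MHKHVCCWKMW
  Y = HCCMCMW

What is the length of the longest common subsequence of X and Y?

5

One common subsequence of length 5: H [2,1]; then C [6,3]; then C [7,5]; then M [10,6]; then W [11,7]. dp[11][7] = 5 confirms this is the maximum.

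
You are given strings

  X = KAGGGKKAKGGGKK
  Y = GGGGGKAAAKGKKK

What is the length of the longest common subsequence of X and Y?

9

Pick G (X #3, Y #3), then G (X #4, Y #4), then G (X #5, Y #5), then K (X #6, Y #6), then A (X #8, Y #9), then K (X #9, Y #10), then G (X #10, Y #11), then K (X #13, Y #13), then K (X #14, Y #14); all 9 characters appear in both, in order. The LCS DP gives dp[14][14] = 9, so this is optimal.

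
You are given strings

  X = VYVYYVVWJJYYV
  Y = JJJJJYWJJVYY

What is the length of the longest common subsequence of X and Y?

6

Match Y at X[5]=Y[6], then W at X[8]=Y[7], then J at X[9]=Y[8], then J at X[10]=Y[9], then Y at X[11]=Y[11], then Y at X[12]=Y[12] — 6 characters in the same relative order in both. The LCS DP gives dp[13][12] = 6, so this is optimal.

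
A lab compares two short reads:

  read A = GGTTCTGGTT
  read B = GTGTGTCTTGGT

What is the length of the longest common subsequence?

Pick G [1,1] → G [2,3] → T [3,4] → T [4,6] → C [5,7] → T [6,9] → G [7,10] → G [8,11] → T [10,12]; all 9 bases appear in both, in order. dp[10][12] = 9 confirms this is the maximum.

9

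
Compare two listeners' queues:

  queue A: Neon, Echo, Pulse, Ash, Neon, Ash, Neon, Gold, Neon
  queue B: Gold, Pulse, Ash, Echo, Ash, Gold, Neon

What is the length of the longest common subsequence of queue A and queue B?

5

Match Pulse [3,2], then Ash [4,3], then Ash [6,5], then Gold [8,6], then Neon [9,7] — 5 songs in the same relative order in both. Since dp[9][7] = 5, nothing longer is possible.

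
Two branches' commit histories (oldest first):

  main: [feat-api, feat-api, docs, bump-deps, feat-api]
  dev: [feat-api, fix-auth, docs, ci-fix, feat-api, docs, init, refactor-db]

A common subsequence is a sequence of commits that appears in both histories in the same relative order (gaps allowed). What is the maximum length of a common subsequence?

3

Pick feat-api at main[1]=dev[1] → feat-api at main[2]=dev[5] → docs at main[3]=dev[6]; all 3 commits appear in both, in order. The LCS DP gives dp[5][8] = 3, so this is optimal.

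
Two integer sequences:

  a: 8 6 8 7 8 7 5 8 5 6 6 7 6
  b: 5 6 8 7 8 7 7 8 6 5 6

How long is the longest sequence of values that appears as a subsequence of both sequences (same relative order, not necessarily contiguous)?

8

Taking 6 [2,2], then 8 [3,3], then 7 [4,4], then 8 [5,5], then 7 [6,7], then 8 [8,8], then 5 [9,10], then 6 [13,11] gives a common subsequence of length 8, and the DP table's final entry dp[13][11] is also 8, so no common subsequence is longer.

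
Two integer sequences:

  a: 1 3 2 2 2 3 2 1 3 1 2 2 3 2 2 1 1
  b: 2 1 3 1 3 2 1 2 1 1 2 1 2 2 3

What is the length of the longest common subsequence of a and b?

9

Pick 1 at a[1]=b[4]; then 3 at a[2]=b[5]; then 2 at a[3]=b[6]; then 2 at a[4]=b[8]; then 2 at a[7]=b[11]; then 1 at a[10]=b[12]; then 2 at a[11]=b[13]; then 2 at a[12]=b[14]; then 3 at a[13]=b[15]; all 9 values appear in both, in order. The LCS DP gives dp[17][15] = 9, so this is optimal.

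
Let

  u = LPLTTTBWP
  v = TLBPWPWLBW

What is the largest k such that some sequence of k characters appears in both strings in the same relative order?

5

Match L (u #1, v #2), then P (u #2, v #6), then L (u #3, v #8), then B (u #7, v #9), then W (u #8, v #10) — 5 characters in the same relative order in both. Since dp[9][10] = 5, nothing longer is possible.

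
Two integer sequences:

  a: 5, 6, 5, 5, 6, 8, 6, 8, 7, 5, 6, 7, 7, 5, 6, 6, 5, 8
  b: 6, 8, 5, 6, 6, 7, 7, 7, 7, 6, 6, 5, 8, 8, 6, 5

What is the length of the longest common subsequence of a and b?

11

Pick 6 [2,1], 5 [4,3], 6 [5,4], 6 [7,5], 7 [9,7], 7 [12,8], 7 [13,9], 6 [15,10], 6 [16,11], 5 [17,12], 8 [18,14]; all 11 values appear in both, in order, and the DP table's final entry dp[18][16] is also 11, so no common subsequence is longer.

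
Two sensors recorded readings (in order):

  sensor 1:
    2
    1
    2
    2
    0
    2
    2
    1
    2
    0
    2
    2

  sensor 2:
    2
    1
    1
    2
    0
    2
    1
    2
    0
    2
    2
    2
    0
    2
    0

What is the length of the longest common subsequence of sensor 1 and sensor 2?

Match 2 [1,1] → 1 [2,3] → 2 [3,6] → 2 [4,8] → 0 [5,9] → 2 [6,10] → 2 [7,11] → 2 [9,12] → 0 [10,13] → 2 [11,14] — 10 values in the same relative order in both, and the DP table's final entry dp[12][15] is also 10, so no common subsequence is longer.

10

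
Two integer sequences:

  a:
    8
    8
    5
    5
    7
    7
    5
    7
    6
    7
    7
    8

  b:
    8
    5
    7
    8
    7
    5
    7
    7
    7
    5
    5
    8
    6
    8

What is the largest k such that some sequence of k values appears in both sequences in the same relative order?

9

One common subsequence of length 9: 8 at a[2]=b[1], 5 at a[4]=b[2], 7 at a[5]=b[3], 7 at a[6]=b[5], 5 at a[7]=b[6], 7 at a[8]=b[7], 7 at a[10]=b[8], 7 at a[11]=b[9], 8 at a[12]=b[14]. The LCS DP gives dp[12][14] = 9, so this is optimal.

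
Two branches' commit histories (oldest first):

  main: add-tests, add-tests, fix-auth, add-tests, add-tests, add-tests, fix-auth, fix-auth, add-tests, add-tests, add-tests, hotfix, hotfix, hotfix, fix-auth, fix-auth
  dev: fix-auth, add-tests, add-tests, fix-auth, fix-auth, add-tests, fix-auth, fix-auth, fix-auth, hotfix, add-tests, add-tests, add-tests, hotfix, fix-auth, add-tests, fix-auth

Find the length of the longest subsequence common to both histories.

Pick add-tests (main #1, dev #2), add-tests (main #2, dev #3), fix-auth (main #3, dev #5), add-tests (main #4, dev #6), fix-auth (main #7, dev #8), fix-auth (main #8, dev #9), add-tests (main #9, dev #11), add-tests (main #10, dev #12), add-tests (main #11, dev #13), hotfix (main #14, dev #14), fix-auth (main #15, dev #15), fix-auth (main #16, dev #17); all 12 commits appear in both, in order, and the DP table's final entry dp[16][17] is also 12, so no common subsequence is longer.

12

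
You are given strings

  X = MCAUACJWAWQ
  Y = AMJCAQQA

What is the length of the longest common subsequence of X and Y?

4

Let dp[i][j] be the LCS length of the first i characters of X and the first j characters of Y. dp[i][j] = dp[i-1][j-1]+1 when the i-th and j-th characters match, else max(dp[i-1][j], dp[i][j-1]).
    ·  A  M  J  C  A  Q  Q  A
 ·  0  0  0  0  0  0  0  0  0
 M  0  0  1  1  1  1  1  1  1
 C  0  0  1  1  2  2  2  2  2
 A  0  1  1  1  2  3  3  3  3
 U  0  1  1  1  2  3  3  3  3
 A  0  1  1  1  2  3  3  3  4
 C  0  1  1  1  2  3  3  3  4
 J  0  1  1  2  2  3  3  3  4
 W  0  1  1  2  2  3  3  3  4
 A  0  1  1  2  2  3  3  3  4
 W  0  1  1  2  2  3  3  3  4
 Q  0  1  1  2  2  3  4  4  4
dp[11][8] = 4. One LCS (by backtracking along matches): MCAA.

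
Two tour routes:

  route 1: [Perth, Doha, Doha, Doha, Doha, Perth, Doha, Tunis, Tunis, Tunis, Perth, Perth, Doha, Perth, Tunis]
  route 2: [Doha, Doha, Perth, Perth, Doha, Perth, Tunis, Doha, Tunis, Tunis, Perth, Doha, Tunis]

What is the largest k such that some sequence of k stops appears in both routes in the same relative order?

10

Match Doha at route 1[2]=route 2[1], then Doha at route 1[3]=route 2[2], then Doha at route 1[5]=route 2[5], then Perth at route 1[6]=route 2[6], then Doha at route 1[7]=route 2[8], then Tunis at route 1[9]=route 2[9], then Tunis at route 1[10]=route 2[10], then Perth at route 1[12]=route 2[11], then Doha at route 1[13]=route 2[12], then Tunis at route 1[15]=route 2[13] — 10 stops in the same relative order in both. The LCS DP gives dp[15][13] = 10, so this is optimal.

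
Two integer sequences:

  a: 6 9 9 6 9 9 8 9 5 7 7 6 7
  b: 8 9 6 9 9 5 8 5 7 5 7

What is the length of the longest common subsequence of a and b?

8

Match 9 (a #3, b #2), 6 (a #4, b #3), 9 (a #5, b #4), 9 (a #6, b #5), 8 (a #7, b #7), 5 (a #9, b #8), 7 (a #10, b #9), 7 (a #13, b #11) — 8 values in the same relative order in both. Since dp[13][11] = 8, nothing longer is possible.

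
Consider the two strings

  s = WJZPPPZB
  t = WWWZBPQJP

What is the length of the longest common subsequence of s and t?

4

Match W [1,3], then Z [3,4], then P [4,6], then P [6,9] — 4 characters in the same relative order in both. Since dp[8][9] = 4, nothing longer is possible.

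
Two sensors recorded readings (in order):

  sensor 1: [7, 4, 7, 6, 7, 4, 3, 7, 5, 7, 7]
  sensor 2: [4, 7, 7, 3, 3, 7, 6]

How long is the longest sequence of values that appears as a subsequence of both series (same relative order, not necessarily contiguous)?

One common subsequence of length 5: 4 [2,1], 7 [3,2], 7 [5,3], 3 [7,5], 7 [8,6]. dp[11][7] = 5 confirms this is the maximum.

5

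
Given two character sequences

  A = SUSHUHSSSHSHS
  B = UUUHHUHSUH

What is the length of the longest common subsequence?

Let dp[i][j] be the LCS length of the first i characters of A and the first j characters of B. dp[i][j] = dp[i-1][j-1]+1 when the i-th and j-th characters match, else max(dp[i-1][j], dp[i][j-1]).
    ·  U  U  U  H  H  U  H  S  U  H
 ·  0  0  0  0  0  0  0  0  0  0  0
 S  0  0  0  0  0  0  0  0  1  1  1
 U  0  1  1  1  1  1  1  1  1  2  2
 S  0  1  1  1  1  1  1  1  2  2  2
 H  0  1  1  1  2  2  2  2  2  2  3
 U  0  1  2  2  2  2  3  3  3  3  3
 H  0  1  2  2  3  3  3  4  4  4  4
 S  0  1  2  2  3  3  3  4  5  5  5
 S  0  1  2  2  3  3  3  4  5  5  5
 S  0  1  2  2  3  3  3  4  5  5  5
 H  0  1  2  2  3  4  4  4  5  5  6
 S  0  1  2  2  3  4  4  4  5  5  6
 H  0  1  2  2  3  4  4  5  5  5  6
 S  0  1  2  2  3  4  4  5  6  6  6
dp[13][10] = 6. One LCS (by backtracking along matches): UHUHSH.

6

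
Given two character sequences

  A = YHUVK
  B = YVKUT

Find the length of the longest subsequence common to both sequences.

3

Taking Y at A[1]=B[1], then V at A[4]=B[2], then K at A[5]=B[3] gives a common subsequence of length 3. dp[5][5] = 3 confirms this is the maximum.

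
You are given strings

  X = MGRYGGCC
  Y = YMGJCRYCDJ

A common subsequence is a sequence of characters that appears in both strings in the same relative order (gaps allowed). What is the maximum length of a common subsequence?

Let dp[i][j] be the LCS length of the first i characters of X and the first j characters of Y. dp[i][j] = dp[i-1][j-1]+1 when the i-th and j-th characters match, else max(dp[i-1][j], dp[i][j-1]).
    ·  Y  M  G  J  C  R  Y  C  D  J
 ·  0  0  0  0  0  0  0  0  0  0  0
 M  0  0  1  1  1  1  1  1  1  1  1
 G  0  0  1  2  2  2  2  2  2  2  2
 R  0  0  1  2  2  2  3  3  3  3  3
 Y  0  1  1  2  2  2  3  4  4  4  4
 G  0  1  1  2  2  2  3  4  4  4  4
 G  0  1  1  2  2  2  3  4  4  4  4
 C  0  1  1  2  2  3  3  4  5  5  5
 C  0  1  1  2  2  3  3  4  5  5  5
dp[8][10] = 5. One LCS (by backtracking along matches): MGRYC.

5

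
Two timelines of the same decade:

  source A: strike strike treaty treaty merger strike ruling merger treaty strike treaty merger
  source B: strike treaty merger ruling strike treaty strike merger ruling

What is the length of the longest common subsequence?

7

Pick strike [2,1]; then treaty [4,2]; then merger [5,3]; then strike [6,5]; then treaty [9,6]; then strike [10,7]; then merger [12,8]; all 7 events appear in both, in order. dp[12][9] = 7 confirms this is the maximum.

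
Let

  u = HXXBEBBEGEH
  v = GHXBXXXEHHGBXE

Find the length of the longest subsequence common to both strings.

6

Taking H [1,2], then X [2,6], then X [3,7], then E [5,8], then B [6,12], then E [10,14] gives a common subsequence of length 6. dp[11][14] = 6 confirms this is the maximum.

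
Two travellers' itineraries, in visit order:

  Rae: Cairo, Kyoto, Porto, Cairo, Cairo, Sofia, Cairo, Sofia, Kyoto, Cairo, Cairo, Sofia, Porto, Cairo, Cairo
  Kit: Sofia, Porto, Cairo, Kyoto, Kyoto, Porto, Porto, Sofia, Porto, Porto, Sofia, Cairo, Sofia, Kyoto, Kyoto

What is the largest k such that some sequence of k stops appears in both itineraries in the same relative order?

Taking Cairo [1,3], Kyoto [2,5], Porto [3,10], Sofia [6,11], Cairo [7,12], Sofia [8,13], Kyoto [9,15] gives a common subsequence of length 7. Since dp[15][15] = 7, nothing longer is possible.

7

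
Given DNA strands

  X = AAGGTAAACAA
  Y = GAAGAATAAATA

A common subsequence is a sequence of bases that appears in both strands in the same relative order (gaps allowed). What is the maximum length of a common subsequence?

8

Let dp[i][j] be the LCS length of the first i bases of X and the first j bases of Y. dp[i][j] = dp[i-1][j-1]+1 when the i-th and j-th bases match, else max(dp[i-1][j], dp[i][j-1]).
    ·  G  A  A  G  A  A  T  A  A  A  T  A
 ·  0  0  0  0  0  0  0  0  0  0  0  0  0
 A  0  0  1  1  1  1  1  1  1  1  1  1  1
 A  0  0  1  2  2  2  2  2  2  2  2  2  2
 G  0  1  1  2  3  3  3  3  3  3  3  3  3
 G  0  1  1  2  3  3  3  3  3  3  3  3  3
 T  0  1  1  2  3  3  3  4  4  4  4  4  4
 A  0  1  2  2  3  4  4  4  5  5  5  5  5
 A  0  1  2  3  3  4  5  5  5  6  6  6  6
 A  0  1  2  3  3  4  5  5  6  6  7  7  7
 C  0  1  2  3  3  4  5  5  6  6  7  7  7
 A  0  1  2  3  3  4  5  5  6  7  7  7  8
 A  0  1  2  3  3  4  5  5  6  7  8  8  8
dp[11][12] = 8. One LCS (by backtracking along matches): AAGTAAAA.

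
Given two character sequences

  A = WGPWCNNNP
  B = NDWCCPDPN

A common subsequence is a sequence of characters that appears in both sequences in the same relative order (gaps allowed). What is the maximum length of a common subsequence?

Let dp[i][j] be the LCS length of the first i characters of A and the first j characters of B. dp[i][j] = dp[i-1][j-1]+1 when the i-th and j-th characters match, else max(dp[i-1][j], dp[i][j-1]).
    ·  N  D  W  C  C  P  D  P  N
 ·  0  0  0  0  0  0  0  0  0  0
 W  0  0  0  1  1  1  1  1  1  1
 G  0  0  0  1  1  1  1  1  1  1
 P  0  0  0  1  1  1  2  2  2  2
 W  0  0  0  1  1  1  2  2  2  2
 C  0  0  0  1  2  2  2  2  2  2
 N  0  1  1  1  2  2  2  2  2  3
 N  0  1  1  1  2  2  2  2  2  3
 N  0  1  1  1  2  2  2  2  2  3
 P  0  1  1  1  2  2  3  3  3  3
dp[9][9] = 3. One LCS (by backtracking along matches): WPN.

3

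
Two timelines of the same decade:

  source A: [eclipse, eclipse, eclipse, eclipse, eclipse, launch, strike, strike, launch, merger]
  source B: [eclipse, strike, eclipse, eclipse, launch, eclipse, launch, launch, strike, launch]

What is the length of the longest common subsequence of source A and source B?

7

Match eclipse (source A #1, source B #1), eclipse (source A #2, source B #3), eclipse (source A #3, source B #4), eclipse (source A #4, source B #6), launch (source A #6, source B #8), strike (source A #8, source B #9), launch (source A #9, source B #10) — 7 events in the same relative order in both, and the DP table's final entry dp[10][10] is also 7, so no common subsequence is longer.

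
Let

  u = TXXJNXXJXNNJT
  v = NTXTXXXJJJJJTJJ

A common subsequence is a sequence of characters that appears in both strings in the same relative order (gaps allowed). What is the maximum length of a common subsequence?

8

Taking T at u[1]=v[2], X at u[2]=v[3], X at u[3]=v[5], X at u[6]=v[6], X at u[7]=v[7], J at u[8]=v[11], J at u[12]=v[12], T at u[13]=v[13] gives a common subsequence of length 8. dp[13][15] = 8 confirms this is the maximum.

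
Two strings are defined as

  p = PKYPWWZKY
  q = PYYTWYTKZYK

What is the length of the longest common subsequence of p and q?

5

One common subsequence of length 5: P [1,1], Y [3,3], W [5,5], Z [7,9], K [8,11]. The LCS DP gives dp[9][11] = 5, so this is optimal.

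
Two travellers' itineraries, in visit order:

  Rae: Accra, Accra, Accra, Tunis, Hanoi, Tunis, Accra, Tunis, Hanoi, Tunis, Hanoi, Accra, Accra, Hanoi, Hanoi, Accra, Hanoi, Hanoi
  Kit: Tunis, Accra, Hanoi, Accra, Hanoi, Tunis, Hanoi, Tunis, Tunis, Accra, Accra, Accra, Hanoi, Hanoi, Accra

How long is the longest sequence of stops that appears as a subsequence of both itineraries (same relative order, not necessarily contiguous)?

11

One common subsequence of length 11: Accra (Rae #1, Kit #2); then Accra (Rae #2, Kit #4); then Tunis (Rae #4, Kit #6); then Hanoi (Rae #5, Kit #7); then Tunis (Rae #6, Kit #9); then Accra (Rae #7, Kit #10); then Accra (Rae #12, Kit #11); then Accra (Rae #13, Kit #12); then Hanoi (Rae #14, Kit #13); then Hanoi (Rae #15, Kit #14); then Accra (Rae #16, Kit #15). The LCS DP gives dp[18][15] = 11, so this is optimal.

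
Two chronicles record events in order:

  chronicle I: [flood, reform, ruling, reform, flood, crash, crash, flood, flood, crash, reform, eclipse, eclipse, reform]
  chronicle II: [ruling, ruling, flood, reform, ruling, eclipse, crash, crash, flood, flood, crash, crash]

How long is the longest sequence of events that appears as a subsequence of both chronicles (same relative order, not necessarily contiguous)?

Match flood at chronicle I[1]=chronicle II[3], then reform at chronicle I[2]=chronicle II[4], then ruling at chronicle I[3]=chronicle II[5], then crash at chronicle I[6]=chronicle II[7], then crash at chronicle I[7]=chronicle II[8], then flood at chronicle I[8]=chronicle II[9], then flood at chronicle I[9]=chronicle II[10], then crash at chronicle I[10]=chronicle II[12] — 8 events in the same relative order in both. The LCS DP gives dp[14][12] = 8, so this is optimal.

8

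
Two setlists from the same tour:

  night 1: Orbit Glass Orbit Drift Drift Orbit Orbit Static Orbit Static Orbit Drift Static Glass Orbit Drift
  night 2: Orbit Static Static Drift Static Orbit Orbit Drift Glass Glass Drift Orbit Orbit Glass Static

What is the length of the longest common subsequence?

Taking Orbit [1,1], Drift [5,4], Static [8,5], Orbit [9,6], Orbit [11,7], Drift [12,8], Glass [14,10], Orbit [15,13] gives a common subsequence of length 8. The LCS DP gives dp[16][15] = 8, so this is optimal.

8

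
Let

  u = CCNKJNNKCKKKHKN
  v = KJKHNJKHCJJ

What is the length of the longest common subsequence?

Match K [4,1], J [5,2], N [6,5], K [8,7], C [9,9] — 5 characters in the same relative order in both. Since dp[15][11] = 5, nothing longer is possible.

5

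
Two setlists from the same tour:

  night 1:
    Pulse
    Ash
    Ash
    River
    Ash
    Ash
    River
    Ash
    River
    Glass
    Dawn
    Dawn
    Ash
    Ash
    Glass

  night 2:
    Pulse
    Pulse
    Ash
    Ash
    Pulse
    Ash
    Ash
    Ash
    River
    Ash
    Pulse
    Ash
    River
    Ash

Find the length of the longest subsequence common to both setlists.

One common subsequence of length 9: Pulse [1,2] → Ash [2,4] → Ash [3,6] → Ash [5,7] → Ash [6,8] → River [7,9] → Ash [8,12] → River [9,13] → Ash [14,14]. dp[15][14] = 9 confirms this is the maximum.

9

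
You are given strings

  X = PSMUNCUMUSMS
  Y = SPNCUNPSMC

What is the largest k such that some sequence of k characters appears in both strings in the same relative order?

6

Taking P (X #1, Y #2), N (X #5, Y #3), C (X #6, Y #4), U (X #7, Y #5), S (X #10, Y #8), M (X #11, Y #9) gives a common subsequence of length 6. dp[12][10] = 6 confirms this is the maximum.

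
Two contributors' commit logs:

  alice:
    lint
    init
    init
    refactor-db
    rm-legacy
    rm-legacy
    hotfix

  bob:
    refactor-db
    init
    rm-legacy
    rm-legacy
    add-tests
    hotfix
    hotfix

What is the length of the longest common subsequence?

4

Taking init at alice[3]=bob[2], then rm-legacy at alice[5]=bob[3], then rm-legacy at alice[6]=bob[4], then hotfix at alice[7]=bob[7] gives a common subsequence of length 4. The LCS DP gives dp[7][7] = 4, so this is optimal.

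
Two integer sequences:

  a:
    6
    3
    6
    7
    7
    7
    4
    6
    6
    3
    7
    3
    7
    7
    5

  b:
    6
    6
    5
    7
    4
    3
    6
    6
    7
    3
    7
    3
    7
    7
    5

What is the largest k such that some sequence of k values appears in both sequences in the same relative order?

12

Match 6 (a #1, b #1), then 6 (a #3, b #2), then 7 (a #6, b #4), then 4 (a #7, b #5), then 6 (a #8, b #7), then 6 (a #9, b #8), then 3 (a #10, b #10), then 7 (a #11, b #11), then 3 (a #12, b #12), then 7 (a #13, b #13), then 7 (a #14, b #14), then 5 (a #15, b #15) — 12 values in the same relative order in both. The LCS DP gives dp[15][15] = 12, so this is optimal.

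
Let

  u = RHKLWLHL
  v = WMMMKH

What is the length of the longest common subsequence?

Taking K at u[3]=v[5], then H at u[7]=v[6] gives a common subsequence of length 2, and the DP table's final entry dp[8][6] is also 2, so no common subsequence is longer.

2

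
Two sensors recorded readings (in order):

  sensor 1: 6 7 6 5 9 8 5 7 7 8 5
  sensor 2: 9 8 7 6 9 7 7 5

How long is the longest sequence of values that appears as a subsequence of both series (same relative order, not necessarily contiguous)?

Pick 7 [2,3], 6 [3,4], 9 [5,5], 7 [8,6], 7 [9,7], 5 [11,8]; all 6 values appear in both, in order. Since dp[11][8] = 6, nothing longer is possible.

6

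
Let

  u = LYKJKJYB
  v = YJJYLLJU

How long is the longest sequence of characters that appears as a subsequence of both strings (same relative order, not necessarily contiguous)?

4

Pick Y at u[2]=v[1]; then J at u[4]=v[2]; then J at u[6]=v[3]; then Y at u[7]=v[4]; all 4 characters appear in both, in order. dp[8][8] = 4 confirms this is the maximum.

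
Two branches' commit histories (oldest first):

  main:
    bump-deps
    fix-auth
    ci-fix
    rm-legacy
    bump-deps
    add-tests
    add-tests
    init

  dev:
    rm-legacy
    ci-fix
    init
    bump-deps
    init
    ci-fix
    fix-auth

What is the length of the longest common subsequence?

One common subsequence of length 3: ci-fix (main #3, dev #2), then bump-deps (main #5, dev #4), then init (main #8, dev #5). Since dp[8][7] = 3, nothing longer is possible.

3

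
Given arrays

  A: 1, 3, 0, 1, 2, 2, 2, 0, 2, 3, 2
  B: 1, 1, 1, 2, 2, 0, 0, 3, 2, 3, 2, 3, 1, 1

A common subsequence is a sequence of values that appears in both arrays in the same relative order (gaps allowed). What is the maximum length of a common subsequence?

8

One common subsequence of length 8: 1 [1,2]; then 1 [4,3]; then 2 [5,4]; then 2 [6,5]; then 0 [8,7]; then 2 [9,9]; then 3 [10,10]; then 2 [11,11]. dp[11][14] = 8 confirms this is the maximum.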